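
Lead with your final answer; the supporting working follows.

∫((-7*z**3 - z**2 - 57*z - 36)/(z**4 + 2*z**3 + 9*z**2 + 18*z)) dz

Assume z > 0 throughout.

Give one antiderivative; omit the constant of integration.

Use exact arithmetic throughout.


The answer is -2*log(z) - 5*log(z + 2) + atan(z/3).
Step 1. Decompose ∫((-7*z**3 - z**2 - 57*z - 36)/(z**4 + 2*z**3 + 9*z**2 + 18*z)) dz by partial fractions, (-7*z**3 - z**2 - 57*z - 36)/(z**4 + 2*z**3 + 9*z**2 + 18*z) = 3/(z**2 + 9) - 5/(z + 2) - 2/z: now ∫(-2/z) dz + ∫(-5/(z + 2)) dz + ∫(3/(z**2 + 9)) dz.
Step 2. Evaluate the standard form [assuming z > 0]: now -2*log(z) + ∫(-5/(z + 2)) dz + ∫(3/(z**2 + 9)) dz.
Step 3. Evaluate the standard form [assuming z > -2]: now -2*log(z) - 5*log(z + 2) + ∫(3/(z**2 + 9)) dz.
Step 4. Evaluate the standard form: now -2*log(z) - 5*log(z + 2) + atan(z/3).
Answer: -2*log(z) - 5*log(z + 2) + atan(z/3).


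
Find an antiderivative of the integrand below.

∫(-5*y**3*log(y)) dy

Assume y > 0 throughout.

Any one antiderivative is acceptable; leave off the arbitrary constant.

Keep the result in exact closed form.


Answer: -5*y**4*log(y)/4 + 5*y**4/16.


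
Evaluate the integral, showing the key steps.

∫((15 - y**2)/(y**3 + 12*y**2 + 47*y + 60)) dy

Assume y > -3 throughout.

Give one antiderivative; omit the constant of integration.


Step 1. Decompose ∫((15 - y**2)/(y**3 + 12*y**2 + 47*y + 60)) dy by partial fractions, (15 - y**2)/(y**3 + 12*y**2 + 47*y + 60) = -5/(y + 5) + 1/(y + 4) + 3/(y + 3): now ∫(3/(y + 3)) dy + ∫(1/(y + 4)) dy + ∫(-5/(y + 5)) dy.
Step 2. Evaluate the standard form [assuming y > -4]: now log(y + 4) + ∫(3/(y + 3)) dy + ∫(-5/(y + 5)) dy.
Step 3. Evaluate the standard form [assuming y > -5]: now log(y + 4) - 5*log(y + 5) + ∫(3/(y + 3)) dy.
Step 4. Evaluate the standard form [assuming y > -3]: now 3*log(y + 3) + log(y + 4) - 5*log(y + 5).
Answer: 3*log(y + 3) + log(y + 4) - 5*log(y + 5).


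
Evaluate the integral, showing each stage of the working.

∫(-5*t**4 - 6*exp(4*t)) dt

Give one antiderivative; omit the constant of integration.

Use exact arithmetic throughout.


Step 1. Rewrite: now ∫(-5*t**4) dt + ∫(-6*exp(4*t)) dt.
Step 2. Evaluate the standard form: now -3*exp(4*t)/2 + ∫(-5*t**4) dt.
Step 3. Evaluate the standard form: now -t**5 - 3*exp(4*t)/2.
Answer: -t**5 - 3*exp(4*t)/2.


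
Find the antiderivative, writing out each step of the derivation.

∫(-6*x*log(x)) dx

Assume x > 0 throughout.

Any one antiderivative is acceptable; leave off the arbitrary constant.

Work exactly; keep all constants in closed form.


Step 1. Integrate ∫(-6*x*log(x)) dx by parts with u = log(x), dv = (-6*x) dx, so v = -3*x**2 [assuming x > 0]: now -3*x**2*log(x) + ∫(3*x) dx.
Step 2. Evaluate the standard form: now -3*x**2*log(x) + 3*x**2/2.
Answer: -3*x**2*log(x) + 3*x**2/2.


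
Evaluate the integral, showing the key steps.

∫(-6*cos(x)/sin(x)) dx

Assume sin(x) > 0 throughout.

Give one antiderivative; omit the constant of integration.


Step 1. Substitute u = sin(x), turning ∫(-6*cos(x)/sin(x)) dx into ∫(-6/u) du: now ∫(-6/u) du.
Step 2. Evaluate the standard form [assuming u > 0]: now -6*log(u).
Step 3. Substitute back u = sin(x): now -6*log(sin(x)).
Answer: -6*log(sin(x)).


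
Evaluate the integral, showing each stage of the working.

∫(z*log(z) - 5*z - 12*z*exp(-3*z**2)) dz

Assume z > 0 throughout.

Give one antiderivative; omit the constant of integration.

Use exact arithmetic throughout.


Step 1. Rewrite: now ∫(-5*z) dz + ∫(-12*z*exp(-3*z**2)) dz + ∫(z*log(z)) dz.
Step 2. Integrate ∫(z*log(z)) dz by parts with u = log(z), dv = (z) dz, so v = z**2/2 [assuming z > 0]: now z**2*log(z)/2 + ∫(-5*z) dz + ∫(-z/2) dz + ∫(-12*z*exp(-3*z**2)) dz.
Step 3. Evaluate the standard form: now z**2*log(z)/2 - z**2/4 + ∫(-5*z) dz + ∫(-12*z*exp(-3*z**2)) dz.
Step 4. Substitute u = z**2, turning ∫(-12*z*exp(-3*z**2)) dz into ∫(-6*exp(-3*u)) du: now z**2*log(z)/2 - z**2/4 + ∫(-5*z) dz + ∫(-6*exp(-3*u)) du.
Step 5. Evaluate the standard form: now z**2*log(z)/2 - z**2/4 + ∫(-5*z) dz + 2*exp(-3*u).
Step 6. Substitute back u = z**2: now z**2*log(z)/2 - z**2/4 + ∫(-5*z) dz + 2*exp(-3*z**2).
Step 7. Evaluate the standard form: now z**2*log(z)/2 - 11*z**2/4 + 2*exp(-3*z**2).
Answer: z**2*log(z)/2 - 11*z**2/4 + 2*exp(-3*z**2).


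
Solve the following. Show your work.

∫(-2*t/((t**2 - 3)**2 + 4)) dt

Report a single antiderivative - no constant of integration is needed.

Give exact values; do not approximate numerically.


Step 1. Substitute u = t**2 - 3, turning ∫(-2*t/((t**2 - 3)**2 + 4)) dt into ∫(-1/(u**2 + 4)) du: now ∫(-1/(u**2 + 4)) du.
Step 2. Evaluate the standard form: now -atan(u/2)/2.
Step 3. Substitute back u = t**2 - 3: now -atan(t**2/2 - 3/2)/2.
Answer: -atan(t**2/2 - 3/2)/2.


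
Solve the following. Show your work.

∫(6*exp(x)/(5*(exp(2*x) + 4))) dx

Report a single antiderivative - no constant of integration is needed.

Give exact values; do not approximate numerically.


Step 1. Substitute u = exp(x), turning ∫(6*exp(x)/(5*(exp(2*x) + 4))) dx into ∫(6/(5*(u**2 + 4))) du: now ∫(6/(5*(u**2 + 4))) du.
Step 2. Evaluate the standard form: now 3*atan(u/2)/5.
Step 3. Substitute back u = exp(x): now 3*atan(exp(x)/2)/5.
Answer: 3*atan(exp(x)/2)/5.


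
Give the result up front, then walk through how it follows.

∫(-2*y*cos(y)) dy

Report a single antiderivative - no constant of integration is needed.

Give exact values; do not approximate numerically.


The answer is -2*y*sin(y) - 2*cos(y).
Step 1. Integrate ∫(-2*y*cos(y)) dy by parts with u = y, dv = (-2*cos(y)) dy, so v = -2*sin(y): now -2*y*sin(y) + ∫(2*sin(y)) dy.
Step 2. Evaluate the standard form: now -2*y*sin(y) - 2*cos(y).
Answer: -2*y*sin(y) - 2*cos(y).


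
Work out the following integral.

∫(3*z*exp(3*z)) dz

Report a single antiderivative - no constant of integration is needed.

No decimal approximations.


Answer: z*exp(3*z) - exp(3*z)/3.


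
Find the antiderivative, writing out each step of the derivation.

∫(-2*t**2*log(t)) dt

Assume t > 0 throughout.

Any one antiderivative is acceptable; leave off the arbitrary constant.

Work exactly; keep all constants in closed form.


Step 1. Integrate ∫(-2*t**2*log(t)) dt by parts with u = log(t), dv = (-2*t**2) dt, so v = -2*t**3/3 [assuming t > 0]: now -2*t**3*log(t)/3 + ∫(2*t**2/3) dt.
Step 2. Evaluate the standard form: now -2*t**3*log(t)/3 + 2*t**3/9.
Answer: -2*t**3*log(t)/3 + 2*t**3/9.


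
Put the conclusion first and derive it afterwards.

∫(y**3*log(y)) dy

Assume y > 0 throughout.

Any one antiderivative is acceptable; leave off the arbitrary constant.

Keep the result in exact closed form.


The answer is y**4*log(y)/4 - y**4/16.
Step 1. Integrate ∫(y**3*log(y)) dy by parts with u = log(y), dv = (y**3) dy, so v = y**4/4 [assuming y > 0]: now y**4*log(y)/4 + ∫(-y**3/4) dy.
Step 2. Evaluate the standard form: now y**4*log(y)/4 - y**4/16.
Answer: y**4*log(y)/4 - y**4/16.


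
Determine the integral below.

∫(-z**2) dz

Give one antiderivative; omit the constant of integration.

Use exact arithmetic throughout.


Answer: -z**3/3.


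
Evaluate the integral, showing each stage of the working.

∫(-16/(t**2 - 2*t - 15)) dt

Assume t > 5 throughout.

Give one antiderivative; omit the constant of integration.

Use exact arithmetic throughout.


Step 1. Decompose ∫(-16/(t**2 - 2*t - 15)) dt by partial fractions, -16/(t**2 - 2*t - 15) = 2/(t + 3) - 2/(t - 5): now ∫(-2/(t - 5)) dt + ∫(2/(t + 3)) dt.
Step 2. Evaluate the standard form [assuming t > -3]: now 2*log(t + 3) + ∫(-2/(t - 5)) dt.
Step 3. Evaluate the standard form [assuming t > 5]: now -2*log(t - 5) + 2*log(t + 3).
Answer: -2*log(t - 5) + 2*log(t + 3).


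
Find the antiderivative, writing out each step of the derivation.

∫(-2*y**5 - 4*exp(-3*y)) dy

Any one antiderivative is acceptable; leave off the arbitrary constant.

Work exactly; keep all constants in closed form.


Step 1. Rewrite: now ∫(-2*y**5) dy + ∫(-4*exp(-3*y)) dy.
Step 2. Evaluate the standard form: now -y**6/3 + ∫(-4*exp(-3*y)) dy.
Step 3. Evaluate the standard form: now -y**6/3 + 4*exp(-3*y)/3.
Answer: -y**6/3 + 4*exp(-3*y)/3.


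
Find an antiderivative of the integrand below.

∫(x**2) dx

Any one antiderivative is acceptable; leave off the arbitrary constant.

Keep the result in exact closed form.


Answer: x**3/3.


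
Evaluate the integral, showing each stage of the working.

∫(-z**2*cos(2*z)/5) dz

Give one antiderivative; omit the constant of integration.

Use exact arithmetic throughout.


Step 1. Integrate ∫(-z**2*cos(2*z)/5) dz by parts with u = z**2, dv = (-cos(2*z)/5) dz, so v = -sin(2*z)/10: now -z**2*sin(2*z)/10 + ∫(z*sin(2*z)/5) dz.
Step 2. Integrate ∫(z*sin(2*z)/5) dz by parts with u = z, dv = (sin(2*z)/5) dz, so v = -cos(2*z)/10: now -z**2*sin(2*z)/10 - z*cos(2*z)/10 + ∫(cos(2*z)/10) dz.
Step 3. Evaluate the standard form: now -z**2*sin(2*z)/10 - z*cos(2*z)/10 + sin(2*z)/20.
Answer: -z**2*sin(2*z)/10 - z*cos(2*z)/10 + sin(2*z)/20.


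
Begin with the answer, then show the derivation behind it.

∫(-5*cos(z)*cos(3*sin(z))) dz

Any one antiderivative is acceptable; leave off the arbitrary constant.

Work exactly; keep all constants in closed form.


The answer is -5*sin(3*sin(z))/3.
Step 1. Substitute u = sin(z), turning ∫(-5*cos(z)*cos(3*sin(z))) dz into ∫(-5*cos(3*u)) du: now ∫(-5*cos(3*u)) du.
Step 2. Evaluate the standard form: now -5*sin(3*u)/3.
Step 3. Substitute back u = sin(z): now -5*sin(3*sin(z))/3.
Answer: -5*sin(3*sin(z))/3.


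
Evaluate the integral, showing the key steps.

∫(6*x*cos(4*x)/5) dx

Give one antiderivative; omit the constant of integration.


Step 1. Integrate ∫(6*x*cos(4*x)/5) dx by parts with u = x, dv = (6*cos(4*x)/5) dx, so v = 3*sin(4*x)/10: now 3*x*sin(4*x)/10 + ∫(-3*sin(4*x)/10) dx.
Step 2. Evaluate the standard form: now 3*x*sin(4*x)/10 + 3*cos(4*x)/40.
Answer: 3*x*sin(4*x)/10 + 3*cos(4*x)/40.


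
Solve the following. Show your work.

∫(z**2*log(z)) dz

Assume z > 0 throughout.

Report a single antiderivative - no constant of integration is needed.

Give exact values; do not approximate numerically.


Step 1. Integrate ∫(z**2*log(z)) dz by parts with u = log(z), dv = (z**2) dz, so v = z**3/3 [assuming z > 0]: now z**3*log(z)/3 + ∫(-z**2/3) dz.
Step 2. Evaluate the standard form: now z**3*log(z)/3 - z**3/9.
Answer: z**3*log(z)/3 - z**3/9.


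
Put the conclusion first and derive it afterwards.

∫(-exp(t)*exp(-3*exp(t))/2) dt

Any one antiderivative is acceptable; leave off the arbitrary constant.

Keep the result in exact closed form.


The answer is exp(-3*exp(t))/6.
Step 1. Substitute u = exp(t), turning ∫(-exp(t)*exp(-3*exp(t))/2) dt into ∫(-exp(-3*u)/2) du: now ∫(-exp(-3*u)/2) du.
Step 2. Evaluate the standard form: now exp(-3*u)/6.
Step 3. Substitute back u = exp(t): now exp(-3*exp(t))/6.
Answer: exp(-3*exp(t))/6.


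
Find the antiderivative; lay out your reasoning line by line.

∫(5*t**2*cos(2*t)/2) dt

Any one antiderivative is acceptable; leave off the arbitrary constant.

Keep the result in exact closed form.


Step 1. Integrate ∫(5*t**2*cos(2*t)/2) dt by parts with u = t**2, dv = (5*cos(2*t)/2) dt, so v = 5*sin(2*t)/4: now 5*t**2*sin(2*t)/4 + ∫(-5*t*sin(2*t)/2) dt.
Step 2. Integrate ∫(-5*t*sin(2*t)/2) dt by parts with u = t, dv = (-5*sin(2*t)/2) dt, so v = 5*cos(2*t)/4: now 5*t**2*sin(2*t)/4 + 5*t*cos(2*t)/4 + ∫(-5*cos(2*t)/4) dt.
Step 3. Evaluate the standard form: now 5*t**2*sin(2*t)/4 + 5*t*cos(2*t)/4 - 5*sin(2*t)/8.
Answer: 5*t**2*sin(2*t)/4 + 5*t*cos(2*t)/4 - 5*sin(2*t)/8.


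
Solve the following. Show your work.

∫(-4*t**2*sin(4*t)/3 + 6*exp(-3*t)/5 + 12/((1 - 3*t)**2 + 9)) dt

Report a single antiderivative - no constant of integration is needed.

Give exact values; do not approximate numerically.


Step 1. Rewrite: now ∫(-4*t**2*sin(4*t)/3) dt + ∫(12/((1 - 3*t)**2 + 9)) dt + ∫(6*exp(-3*t)/5) dt.
Step 2. Evaluate the standard form: now ∫(-4*t**2*sin(4*t)/3) dt + ∫(12/((1 - 3*t)**2 + 9)) dt - 2*exp(-3*t)/5.
Step 3. Substitute u = 1 - 3*t, turning ∫(12/((1 - 3*t)**2 + 9)) dt into ∫(-4/(u**2 + 9)) du: now ∫(-4*t**2*sin(4*t)/3) dt + ∫(-4/(u**2 + 9)) du - 2*exp(-3*t)/5.
Step 4. Evaluate the standard form: now -4*atan(u/3)/3 + ∫(-4*t**2*sin(4*t)/3) dt - 2*exp(-3*t)/5.
Step 5. Substitute back u = 1 - 3*t: now 4*atan(t - 1/3)/3 + ∫(-4*t**2*sin(4*t)/3) dt - 2*exp(-3*t)/5.
Step 6. Integrate ∫(-4*t**2*sin(4*t)/3) dt by parts with u = t**2, dv = (-4*sin(4*t)/3) dt, so v = cos(4*t)/3: now t**2*cos(4*t)/3 + 4*atan(t - 1/3)/3 + ∫(-2*t*cos(4*t)/3) dt - 2*exp(-3*t)/5.
Step 7. Integrate ∫(-2*t*cos(4*t)/3) dt by parts with u = t, dv = (-2*cos(4*t)/3) dt, so v = -sin(4*t)/6: now t**2*cos(4*t)/3 - t*sin(4*t)/6 + 4*atan(t - 1/3)/3 + ∫(sin(4*t)/6) dt - 2*exp(-3*t)/5.
Step 8. Evaluate the standard form: now t**2*cos(4*t)/3 - t*sin(4*t)/6 - cos(4*t)/24 + 4*atan(t - 1/3)/3 - 2*exp(-3*t)/5.
Answer: t**2*cos(4*t)/3 - t*sin(4*t)/6 - cos(4*t)/24 + 4*atan(t - 1/3)/3 - 2*exp(-3*t)/5.


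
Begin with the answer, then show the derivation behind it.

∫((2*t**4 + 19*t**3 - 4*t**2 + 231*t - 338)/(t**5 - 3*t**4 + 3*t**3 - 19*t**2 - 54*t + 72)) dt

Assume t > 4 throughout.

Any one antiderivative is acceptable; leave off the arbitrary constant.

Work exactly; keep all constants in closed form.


The answer is 5*log(t - 4) + log(t - 1) - 4*log(t + 2) - 4*atan(t/3)/3.
Step 1. Decompose ∫((2*t**4 + 19*t**3 - 4*t**2 + 231*t - 338)/(t**5 - 3*t**4 + 3*t**3 - 19*t**2 - 54*t + 72)) dt by partial fractions, (2*t**4 + 19*t**3 - 4*t**2 + 231*t - 338)/(t**5 - 3*t**4 + 3*t**3 - 19*t**2 - 54*t + 72) = -4/(t**2 + 9) - 4/(t + 2) + 1/(t - 1) + 5/(t - 4): now ∫(5/(t - 4)) dt + ∫(1/(t - 1)) dt + ∫(-4/(t + 2)) dt + ∫(-4/(t**2 + 9)) dt.
Step 2. Evaluate the standard form [assuming t > 4]: now 5*log(t - 4) + ∫(1/(t - 1)) dt + ∫(-4/(t + 2)) dt + ∫(-4/(t**2 + 9)) dt.
Step 3. Evaluate the standard form [assuming t > -2]: now 5*log(t - 4) - 4*log(t + 2) + ∫(1/(t - 1)) dt + ∫(-4/(t**2 + 9)) dt.
Step 4. Evaluate the standard form [assuming t > 1]: now 5*log(t - 4) + log(t - 1) - 4*log(t + 2) + ∫(-4/(t**2 + 9)) dt.
Step 5. Evaluate the standard form: now 5*log(t - 4) + log(t - 1) - 4*log(t + 2) - 4*atan(t/3)/3.
Answer: 5*log(t - 4) + log(t - 1) - 4*log(t + 2) - 4*atan(t/3)/3.


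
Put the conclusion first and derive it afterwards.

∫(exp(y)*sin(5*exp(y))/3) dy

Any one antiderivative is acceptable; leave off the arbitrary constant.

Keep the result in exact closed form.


The answer is -cos(5*exp(y))/15.
Step 1. Substitute u = exp(y), turning ∫(exp(y)*sin(5*exp(y))/3) dy into ∫(sin(5*u)/3) du: now ∫(sin(5*u)/3) du.
Step 2. Evaluate the standard form: now -cos(5*u)/15.
Step 3. Substitute back u = exp(y): now -cos(5*exp(y))/15.
Answer: -cos(5*exp(y))/15.


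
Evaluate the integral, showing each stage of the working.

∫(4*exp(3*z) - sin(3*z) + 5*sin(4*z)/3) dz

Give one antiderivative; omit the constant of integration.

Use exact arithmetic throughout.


Step 1. Rewrite: now ∫(4*exp(3*z)) dz + ∫(-sin(3*z)) dz + ∫(5*sin(4*z)/3) dz.
Step 2. Evaluate the standard form: now cos(3*z)/3 + ∫(4*exp(3*z)) dz + ∫(5*sin(4*z)/3) dz.
Step 3. Evaluate the standard form: now 4*exp(3*z)/3 + cos(3*z)/3 + ∫(5*sin(4*z)/3) dz.
Step 4. Evaluate the standard form: now 4*exp(3*z)/3 + cos(3*z)/3 - 5*cos(4*z)/12.
Answer: 4*exp(3*z)/3 + cos(3*z)/3 - 5*cos(4*z)/12.


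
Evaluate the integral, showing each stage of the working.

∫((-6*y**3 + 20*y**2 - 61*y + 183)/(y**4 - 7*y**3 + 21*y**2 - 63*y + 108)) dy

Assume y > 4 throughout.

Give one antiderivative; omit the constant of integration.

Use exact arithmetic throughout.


Step 1. Decompose ∫((-6*y**3 + 20*y**2 - 61*y + 183)/(y**4 - 7*y**3 + 21*y**2 - 63*y + 108)) dy by partial fractions, (-6*y**3 + 20*y**2 - 61*y + 183)/(y**4 - 7*y**3 + 21*y**2 - 63*y + 108) = 1/(y**2 + 9) - 1/(y - 3) - 5/(y - 4): now ∫(-5/(y - 4)) dy + ∫(-1/(y - 3)) dy + ∫(1/(y**2 + 9)) dy.
Step 2. Evaluate the standard form [assuming y > 4]: now -5*log(y - 4) + ∫(-1/(y - 3)) dy + ∫(1/(y**2 + 9)) dy.
Step 3. Evaluate the standard form [assuming y > 3]: now -5*log(y - 4) - log(y - 3) + ∫(1/(y**2 + 9)) dy.
Step 4. Evaluate the standard form: now -5*log(y - 4) - log(y - 3) + atan(y/3)/3.
Answer: -5*log(y - 4) - log(y - 3) + atan(y/3)/3.


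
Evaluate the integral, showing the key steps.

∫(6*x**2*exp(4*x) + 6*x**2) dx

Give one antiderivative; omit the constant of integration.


Step 1. Rewrite: now ∫(6*x**2) dx + ∫(6*x**2*exp(4*x)) dx.
Step 2. Evaluate the standard form: now 2*x**3 + ∫(6*x**2*exp(4*x)) dx.
Step 3. Integrate ∫(6*x**2*exp(4*x)) dx by parts with u = x**2, dv = (6*exp(4*x)) dx, so v = 3*exp(4*x)/2: now 2*x**3 + 3*x**2*exp(4*x)/2 + ∫(-3*x*exp(4*x)) dx.
Step 4. Integrate ∫(-3*x*exp(4*x)) dx by parts with u = x, dv = (-3*exp(4*x)) dx, so v = -3*exp(4*x)/4: now 2*x**3 + 3*x**2*exp(4*x)/2 - 3*x*exp(4*x)/4 + ∫(3*exp(4*x)/4) dx.
Step 5. Evaluate the standard form: now 2*x**3 + 3*x**2*exp(4*x)/2 - 3*x*exp(4*x)/4 + 3*exp(4*x)/16.
Answer: 2*x**3 + 3*x**2*exp(4*x)/2 - 3*x*exp(4*x)/4 + 3*exp(4*x)/16.


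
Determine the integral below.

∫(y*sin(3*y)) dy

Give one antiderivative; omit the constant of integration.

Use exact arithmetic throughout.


Answer: -y*cos(3*y)/3 + sin(3*y)/9.


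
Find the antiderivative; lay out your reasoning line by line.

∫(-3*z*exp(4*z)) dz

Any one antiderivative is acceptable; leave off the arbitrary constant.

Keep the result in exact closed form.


Step 1. Integrate ∫(-3*z*exp(4*z)) dz by parts with u = z, dv = (-3*exp(4*z)) dz, so v = -3*exp(4*z)/4: now -3*z*exp(4*z)/4 + ∫(3*exp(4*z)/4) dz.
Step 2. Evaluate the standard form: now -3*z*exp(4*z)/4 + 3*exp(4*z)/16.
Answer: -3*z*exp(4*z)/4 + 3*exp(4*z)/16.


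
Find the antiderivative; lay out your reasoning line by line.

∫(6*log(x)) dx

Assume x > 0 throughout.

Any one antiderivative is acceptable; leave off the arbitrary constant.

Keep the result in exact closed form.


Step 1. Integrate ∫(6*log(x)) dx by parts with u = log(x), dv = (6) dx, so v = 6*x [assuming x > 0]: now 6*x*log(x) + ∫(-6) dx.
Step 2. Evaluate the standard form: now 6*x*log(x) - 6*x.
Answer: 6*x*log(x) - 6*x.


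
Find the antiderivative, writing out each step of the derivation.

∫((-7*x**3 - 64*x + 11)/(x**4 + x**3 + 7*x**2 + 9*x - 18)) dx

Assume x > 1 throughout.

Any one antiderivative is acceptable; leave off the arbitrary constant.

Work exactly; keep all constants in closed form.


Step 1. Decompose ∫((-7*x**3 - 64*x + 11)/(x**4 + x**3 + 7*x**2 + 9*x - 18)) dx by partial fractions, (-7*x**3 - 64*x + 11)/(x**4 + x**3 + 7*x**2 + 9*x - 18) = -1/(x**2 + 9) - 5/(x + 2) - 2/(x - 1): now ∫(-2/(x - 1)) dx + ∫(-5/(x + 2)) dx + ∫(-1/(x**2 + 9)) dx.
Step 2. Evaluate the standard form [assuming x > 1]: now -2*log(x - 1) + ∫(-5/(x + 2)) dx + ∫(-1/(x**2 + 9)) dx.
Step 3. Evaluate the standard form [assuming x > -2]: now -2*log(x - 1) - 5*log(x + 2) + ∫(-1/(x**2 + 9)) dx.
Step 4. Evaluate the standard form: now -2*log(x - 1) - 5*log(x + 2) - atan(x/3)/3.
Answer: -2*log(x - 1) - 5*log(x + 2) - atan(x/3)/3.


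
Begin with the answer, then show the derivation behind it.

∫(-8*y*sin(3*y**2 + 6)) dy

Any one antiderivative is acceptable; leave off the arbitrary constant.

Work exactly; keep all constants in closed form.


The answer is 4*cos(3*y**2 + 6)/3.
Step 1. Substitute u = y**2 + 2, turning ∫(-8*y*sin(3*y**2 + 6)) dy into ∫(-4*sin(3*u)) du: now ∫(-4*sin(3*u)) du.
Step 2. Evaluate the standard form: now 4*cos(3*u)/3.
Step 3. Substitute back u = y**2 + 2: now 4*cos(3*y**2 + 6)/3.
Answer: 4*cos(3*y**2 + 6)/3.


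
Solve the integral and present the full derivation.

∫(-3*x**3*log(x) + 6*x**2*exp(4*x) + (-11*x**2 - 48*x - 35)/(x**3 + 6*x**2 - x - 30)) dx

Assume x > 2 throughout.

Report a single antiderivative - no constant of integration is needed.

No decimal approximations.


Step 1. Rewrite: now ∫(6*x**2*exp(4*x)) dx + ∫(-3*x**3*log(x)) dx + ∫((-11*x**2 - 48*x - 35)/(x**3 + 6*x**2 - x - 30)) dx.
Step 2. Integrate ∫(-3*x**3*log(x)) dx by parts with u = log(x), dv = (-3*x**3) dx, so v = -3*x**4/4 [assuming x > 0]: now -3*x**4*log(x)/4 + ∫(3*x**3/4) dx + ∫(6*x**2*exp(4*x)) dx + ∫((-11*x**2 - 48*x - 35)/(x**3 + 6*x**2 - x - 30)) dx.
Step 3. Evaluate the standard form: now -3*x**4*log(x)/4 + 3*x**4/16 + ∫(6*x**2*exp(4*x)) dx + ∫((-11*x**2 - 48*x - 35)/(x**3 + 6*x**2 - x - 30)) dx.
Step 4. Decompose ∫((-11*x**2 - 48*x - 35)/(x**3 + 6*x**2 - x - 30)) dx by partial fractions, (-11*x**2 - 48*x - 35)/(x**3 + 6*x**2 - x - 30) = -5/(x + 5) - 1/(x + 3) - 5/(x - 2): now -3*x**4*log(x)/4 + 3*x**4/16 + ∫(6*x**2*exp(4*x)) dx + ∫(-5/(x - 2)) dx + ∫(-1/(x + 3)) dx + ∫(-5/(x + 5)) dx.
Step 5. Evaluate the standard form [assuming x > -5]: now -3*x**4*log(x)/4 + 3*x**4/16 - 5*log(x + 5) + ∫(6*x**2*exp(4*x)) dx + ∫(-5/(x - 2)) dx + ∫(-1/(x + 3)) dx.
Step 6. Evaluate the standard form [assuming x > 2]: now -3*x**4*log(x)/4 + 3*x**4/16 - 5*log(x - 2) - 5*log(x + 5) + ∫(6*x**2*exp(4*x)) dx + ∫(-1/(x + 3)) dx.
Step 7. Evaluate the standard form [assuming x > -3]: now -3*x**4*log(x)/4 + 3*x**4/16 - 5*log(x - 2) - log(x + 3) - 5*log(x + 5) + ∫(6*x**2*exp(4*x)) dx.
Step 8. Integrate ∫(6*x**2*exp(4*x)) dx by parts with u = x**2, dv = (6*exp(4*x)) dx, so v = 3*exp(4*x)/2: now -3*x**4*log(x)/4 + 3*x**4/16 + 3*x**2*exp(4*x)/2 - 5*log(x - 2) - log(x + 3) - 5*log(x + 5) + ∫(-3*x*exp(4*x)) dx.
Step 9. Integrate ∫(-3*x*exp(4*x)) dx by parts with u = x, dv = (-3*exp(4*x)) dx, so v = -3*exp(4*x)/4: now -3*x**4*log(x)/4 + 3*x**4/16 + 3*x**2*exp(4*x)/2 - 3*x*exp(4*x)/4 - 5*log(x - 2) - log(x + 3) - 5*log(x + 5) + ∫(3*exp(4*x)/4) dx.
Step 10. Evaluate the standard form: now -3*x**4*log(x)/4 + 3*x**4/16 + 3*x**2*exp(4*x)/2 - 3*x*exp(4*x)/4 + 3*exp(4*x)/16 - 5*log(x - 2) - log(x + 3) - 5*log(x + 5).
Answer: -3*x**4*log(x)/4 + 3*x**4/16 + 3*x**2*exp(4*x)/2 - 3*x*exp(4*x)/4 + 3*exp(4*x)/16 - 5*log(x - 2) - log(x + 3) - 5*log(x + 5).


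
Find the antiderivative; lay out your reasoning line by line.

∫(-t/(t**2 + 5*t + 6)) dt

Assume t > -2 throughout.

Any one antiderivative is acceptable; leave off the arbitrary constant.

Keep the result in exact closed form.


Step 1. Decompose ∫(-t/(t**2 + 5*t + 6)) dt by partial fractions, -t/(t**2 + 5*t + 6) = -3/(t + 3) + 2/(t + 2): now ∫(2/(t + 2)) dt + ∫(-3/(t + 3)) dt.
Step 2. Evaluate the standard form [assuming t > -2]: now 2*log(t + 2) + ∫(-3/(t + 3)) dt.
Step 3. Evaluate the standard form [assuming t > -3]: now 2*log(t + 2) - 3*log(t + 3).
Answer: 2*log(t + 2) - 3*log(t + 3).


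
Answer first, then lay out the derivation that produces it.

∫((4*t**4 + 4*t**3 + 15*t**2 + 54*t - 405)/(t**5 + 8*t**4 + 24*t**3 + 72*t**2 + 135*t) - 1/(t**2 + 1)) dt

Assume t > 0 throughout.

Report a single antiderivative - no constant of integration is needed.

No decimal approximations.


The answer is -3*log(t) + 2*log(t + 3) + 5*log(t + 5) + atan(t/3) - atan(t).
Step 1. Rewrite: now ∫((4*t**4 + 4*t**3 + 15*t**2 + 54*t - 405)/(t**5 + 8*t**4 + 24*t**3 + 72*t**2 + 135*t)) dt + ∫(-1/(t**2 + 1)) dt.
Step 2. Decompose ∫((4*t**4 + 4*t**3 + 15*t**2 + 54*t - 405)/(t**5 + 8*t**4 + 24*t**3 + 72*t**2 + 135*t)) dt by partial fractions, (4*t**4 + 4*t**3 + 15*t**2 + 54*t - 405)/(t**5 + 8*t**4 + 24*t**3 + 72*t**2 + 135*t) = 3/(t**2 + 9) + 5/(t + 5) + 2/(t + 3) - 3/t: now ∫(-3/t) dt + ∫(2/(t + 3)) dt + ∫(5/(t + 5)) dt + ∫(-1/(t**2 + 1)) dt + ∫(3/(t**2 + 9)) dt.
Step 3. Evaluate the standard form [assuming t > 0]: now -3*log(t) + ∫(2/(t + 3)) dt + ∫(5/(t + 5)) dt + ∫(-1/(t**2 + 1)) dt + ∫(3/(t**2 + 9)) dt.
Step 4. Evaluate the standard form [assuming t > -3]: now -3*log(t) + 2*log(t + 3) + ∫(5/(t + 5)) dt + ∫(-1/(t**2 + 1)) dt + ∫(3/(t**2 + 9)) dt.
Step 5. Evaluate the standard form [assuming t > -5]: now -3*log(t) + 2*log(t + 3) + 5*log(t + 5) + ∫(-1/(t**2 + 1)) dt + ∫(3/(t**2 + 9)) dt.
Step 6. Evaluate the standard form: now -3*log(t) + 2*log(t + 3) + 5*log(t + 5) + atan(t/3) + ∫(-1/(t**2 + 1)) dt.
Step 7. Evaluate the standard form: now -3*log(t) + 2*log(t + 3) + 5*log(t + 5) + atan(t/3) - atan(t).
Answer: -3*log(t) + 2*log(t + 3) + 5*log(t + 5) + atan(t/3) - atan(t).


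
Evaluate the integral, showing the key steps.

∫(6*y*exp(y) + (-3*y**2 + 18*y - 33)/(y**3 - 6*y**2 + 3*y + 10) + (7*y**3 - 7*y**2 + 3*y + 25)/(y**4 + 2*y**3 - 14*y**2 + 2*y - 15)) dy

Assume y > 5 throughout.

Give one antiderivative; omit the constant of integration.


Step 1. Rewrite: now ∫(6*y*exp(y)) dy + ∫((-3*y**2 + 18*y - 33)/(y**3 - 6*y**2 + 3*y + 10)) dy + ∫((7*y**3 - 7*y**2 + 3*y + 25)/(y**4 + 2*y**3 - 14*y**2 + 2*y - 15)) dy.
Step 2. Decompose ∫((7*y**3 - 7*y**2 + 3*y + 25)/(y**4 + 2*y**3 - 14*y**2 + 2*y - 15)) dy by partial fractions, (7*y**3 - 7*y**2 + 3*y + 25)/(y**4 + 2*y**3 - 14*y**2 + 2*y - 15) = -2/(y**2 + 1) + 5/(y + 5) + 2/(y - 3): now ∫(6*y*exp(y)) dy + ∫((-3*y**2 + 18*y - 33)/(y**3 - 6*y**2 + 3*y + 10)) dy + ∫(2/(y - 3)) dy + ∫(5/(y + 5)) dy + ∫(-2/(y**2 + 1)) dy.
Step 3. Evaluate the standard form [assuming y > -5]: now 5*log(y + 5) + ∫(6*y*exp(y)) dy + ∫((-3*y**2 + 18*y - 33)/(y**3 - 6*y**2 + 3*y + 10)) dy + ∫(2/(y - 3)) dy + ∫(-2/(y**2 + 1)) dy.
Step 4. Evaluate the standard form [assuming y > 3]: now 2*log(y - 3) + 5*log(y + 5) + ∫(6*y*exp(y)) dy + ∫((-3*y**2 + 18*y - 33)/(y**3 - 6*y**2 + 3*y + 10)) dy + ∫(-2/(y**2 + 1)) dy.
Step 5. Evaluate the standard form: now 2*log(y - 3) + 5*log(y + 5) - 2*atan(y) + ∫(6*y*exp(y)) dy + ∫((-3*y**2 + 18*y - 33)/(y**3 - 6*y**2 + 3*y + 10)) dy.
Step 6. Decompose ∫((-3*y**2 + 18*y - 33)/(y**3 - 6*y**2 + 3*y + 10)) dy by partial fractions, (-3*y**2 + 18*y - 33)/(y**3 - 6*y**2 + 3*y + 10) = -3/(y + 1) + 1/(y - 2) - 1/(y - 5): now 2*log(y - 3) + 5*log(y + 5) - 2*atan(y) + ∫(6*y*exp(y)) dy + ∫(-1/(y - 5)) dy + ∫(1/(y - 2)) dy + ∫(-3/(y + 1)) dy.
Step 7. Evaluate the standard form [assuming y > -1]: now 2*log(y - 3) - 3*log(y + 1) + 5*log(y + 5) - 2*atan(y) + ∫(6*y*exp(y)) dy + ∫(-1/(y - 5)) dy + ∫(1/(y - 2)) dy.
Step 8. Evaluate the standard form [assuming y > 5]: now -log(y - 5) + 2*log(y - 3) - 3*log(y + 1) + 5*log(y + 5) - 2*atan(y) + ∫(6*y*exp(y)) dy + ∫(1/(y - 2)) dy.
Step 9. Evaluate the standard form [assuming y > 2]: now -log(y - 5) + 2*log(y - 3) + log(y - 2) - 3*log(y + 1) + 5*log(y + 5) - 2*atan(y) + ∫(6*y*exp(y)) dy.
Step 10. Integrate ∫(6*y*exp(y)) dy by parts with u = y, dv = (6*exp(y)) dy, so v = 6*exp(y): now 6*y*exp(y) - log(y - 5) + 2*log(y - 3) + log(y - 2) - 3*log(y + 1) + 5*log(y + 5) - 2*atan(y) + ∫(-6*exp(y)) dy.
Step 11. Evaluate the standard form: now 6*y*exp(y) - 6*exp(y) - log(y - 5) + 2*log(y - 3) + log(y - 2) - 3*log(y + 1) + 5*log(y + 5) - 2*atan(y).
Answer: 6*y*exp(y) - 6*exp(y) - log(y - 5) + 2*log(y - 3) + log(y - 2) - 3*log(y + 1) + 5*log(y + 5) - 2*atan(y).


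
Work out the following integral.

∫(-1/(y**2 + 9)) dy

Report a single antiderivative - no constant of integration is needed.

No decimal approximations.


Answer: -atan(y/3)/3.


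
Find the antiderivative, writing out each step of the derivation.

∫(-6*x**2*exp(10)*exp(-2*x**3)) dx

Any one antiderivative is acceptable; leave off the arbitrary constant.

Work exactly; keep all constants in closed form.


Step 1. Substitute u = x**3 - 5, turning ∫(-6*x**2*exp(10)*exp(-2*x**3)) dx into ∫(-2*exp(-2*u)) du: now ∫(-2*exp(-2*u)) du.
Step 2. Evaluate the standard form: now exp(-2*u).
Step 3. Substitute back u = x**3 - 5: now exp(10 - 2*x**3).
Answer: exp(10 - 2*x**3).


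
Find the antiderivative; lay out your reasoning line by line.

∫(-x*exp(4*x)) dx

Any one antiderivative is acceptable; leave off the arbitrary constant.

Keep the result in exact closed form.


Step 1. Integrate ∫(-x*exp(4*x)) dx by parts with u = x, dv = (-exp(4*x)) dx, so v = -exp(4*x)/4: now -x*exp(4*x)/4 + ∫(exp(4*x)/4) dx.
Step 2. Evaluate the standard form: now -x*exp(4*x)/4 + exp(4*x)/16.
Answer: -x*exp(4*x)/4 + exp(4*x)/16.


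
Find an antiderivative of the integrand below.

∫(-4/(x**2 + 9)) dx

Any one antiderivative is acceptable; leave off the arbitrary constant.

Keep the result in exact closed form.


Answer: -4*atan(x/3)/3.


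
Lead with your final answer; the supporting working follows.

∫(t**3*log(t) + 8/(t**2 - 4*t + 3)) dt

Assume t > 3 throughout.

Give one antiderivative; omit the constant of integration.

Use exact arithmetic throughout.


The answer is t**4*log(t)/4 - t**4/16 + 4*log(t - 3) - 4*log(t - 1).
Step 1. Rewrite: now ∫(t**3*log(t)) dt + ∫(8/(t**2 - 4*t + 3)) dt.
Step 2. Decompose ∫(8/(t**2 - 4*t + 3)) dt by partial fractions, 8/(t**2 - 4*t + 3) = -4/(t - 1) + 4/(t - 3): now ∫(t**3*log(t)) dt + ∫(4/(t - 3)) dt + ∫(-4/(t - 1)) dt.
Step 3. Evaluate the standard form [assuming t > 3]: now 4*log(t - 3) + ∫(t**3*log(t)) dt + ∫(-4/(t - 1)) dt.
Step 4. Evaluate the standard form [assuming t > 1]: now 4*log(t - 3) - 4*log(t - 1) + ∫(t**3*log(t)) dt.
Step 5. Integrate ∫(t**3*log(t)) dt by parts with u = log(t), dv = (t**3) dt, so v = t**4/4 [assuming t > 0]: now t**4*log(t)/4 + 4*log(t - 3) - 4*log(t - 1) + ∫(-t**3/4) dt.
Step 6. Evaluate the standard form: now t**4*log(t)/4 - t**4/16 + 4*log(t - 3) - 4*log(t - 1).
Answer: t**4*log(t)/4 - t**4/16 + 4*log(t - 3) - 4*log(t - 1).


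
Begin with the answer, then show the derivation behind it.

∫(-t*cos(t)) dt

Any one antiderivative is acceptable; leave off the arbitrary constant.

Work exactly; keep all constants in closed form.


The answer is -t*sin(t) - cos(t).
Step 1. Integrate ∫(-t*cos(t)) dt by parts with u = t, dv = (-cos(t)) dt, so v = -sin(t): now -t*sin(t) + ∫(sin(t)) dt.
Step 2. Evaluate the standard form: now -t*sin(t) - cos(t).
Answer: -t*sin(t) - cos(t).


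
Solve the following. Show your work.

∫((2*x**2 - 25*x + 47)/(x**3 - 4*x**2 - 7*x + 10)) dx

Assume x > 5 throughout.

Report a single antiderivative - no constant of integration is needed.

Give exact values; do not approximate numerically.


Step 1. Decompose ∫((2*x**2 - 25*x + 47)/(x**3 - 4*x**2 - 7*x + 10)) dx by partial fractions, (2*x**2 - 25*x + 47)/(x**3 - 4*x**2 - 7*x + 10) = 5/(x + 2) - 2/(x - 1) - 1/(x - 5): now ∫(-1/(x - 5)) dx + ∫(-2/(x - 1)) dx + ∫(5/(x + 2)) dx.
Step 2. Evaluate the standard form [assuming x > -2]: now 5*log(x + 2) + ∫(-1/(x - 5)) dx + ∫(-2/(x - 1)) dx.
Step 3. Evaluate the standard form [assuming x > 5]: now -log(x - 5) + 5*log(x + 2) + ∫(-2/(x - 1)) dx.
Step 4. Evaluate the standard form [assuming x > 1]: now -log(x - 5) - 2*log(x - 1) + 5*log(x + 2).
Answer: -log(x - 5) - 2*log(x - 1) + 5*log(x + 2).


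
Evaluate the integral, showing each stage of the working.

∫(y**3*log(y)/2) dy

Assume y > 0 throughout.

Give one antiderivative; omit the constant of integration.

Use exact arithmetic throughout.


Step 1. Integrate ∫(y**3*log(y)/2) dy by parts with u = log(y), dv = (y**3/2) dy, so v = y**4/8 [assuming y > 0]: now y**4*log(y)/8 + ∫(-y**3/8) dy.
Step 2. Evaluate the standard form: now y**4*log(y)/8 - y**4/32.
Answer: y**4*log(y)/8 - y**4/32.


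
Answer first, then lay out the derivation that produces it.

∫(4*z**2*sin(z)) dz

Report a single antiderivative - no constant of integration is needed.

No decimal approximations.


The answer is -4*z**2*cos(z) + 8*z*sin(z) + 8*cos(z).
Step 1. Integrate ∫(4*z**2*sin(z)) dz by parts with u = z**2, dv = (4*sin(z)) dz, so v = -4*cos(z): now -4*z**2*cos(z) + ∫(8*z*cos(z)) dz.
Step 2. Integrate ∫(8*z*cos(z)) dz by parts with u = z, dv = (8*cos(z)) dz, so v = 8*sin(z): now -4*z**2*cos(z) + 8*z*sin(z) + ∫(-8*sin(z)) dz.
Step 3. Evaluate the standard form: now -4*z**2*cos(z) + 8*z*sin(z) + 8*cos(z).
Answer: -4*z**2*cos(z) + 8*z*sin(z) + 8*cos(z).


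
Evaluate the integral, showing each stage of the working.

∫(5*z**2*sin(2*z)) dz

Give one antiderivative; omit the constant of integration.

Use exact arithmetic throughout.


Step 1. Integrate ∫(5*z**2*sin(2*z)) dz by parts with u = z**2, dv = (5*sin(2*z)) dz, so v = -5*cos(2*z)/2: now -5*z**2*cos(2*z)/2 + ∫(5*z*cos(2*z)) dz.
Step 2. Integrate ∫(5*z*cos(2*z)) dz by parts with u = z, dv = (5*cos(2*z)) dz, so v = 5*sin(2*z)/2: now -5*z**2*cos(2*z)/2 + 5*z*sin(2*z)/2 + ∫(-5*sin(2*z)/2) dz.
Step 3. Evaluate the standard form: now -5*z**2*cos(2*z)/2 + 5*z*sin(2*z)/2 + 5*cos(2*z)/4.
Answer: -5*z**2*cos(2*z)/2 + 5*z*sin(2*z)/2 + 5*cos(2*z)/4.


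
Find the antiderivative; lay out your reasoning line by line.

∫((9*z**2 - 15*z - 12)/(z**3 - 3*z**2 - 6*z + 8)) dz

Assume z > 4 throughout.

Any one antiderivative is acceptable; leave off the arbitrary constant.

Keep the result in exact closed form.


Step 1. Decompose ∫((9*z**2 - 15*z - 12)/(z**3 - 3*z**2 - 6*z + 8)) dz by partial fractions, (9*z**2 - 15*z - 12)/(z**3 - 3*z**2 - 6*z + 8) = 3/(z + 2) + 2/(z - 1) + 4/(z - 4): now ∫(4/(z - 4)) dz + ∫(2/(z - 1)) dz + ∫(3/(z + 2)) dz.
Step 2. Evaluate the standard form [assuming z > 4]: now 4*log(z - 4) + ∫(2/(z - 1)) dz + ∫(3/(z + 2)) dz.
Step 3. Evaluate the standard form [assuming z > -2]: now 4*log(z - 4) + 3*log(z + 2) + ∫(2/(z - 1)) dz.
Step 4. Evaluate the standard form [assuming z > 1]: now 4*log(z - 4) + 2*log(z - 1) + 3*log(z + 2).
Answer: 4*log(z - 4) + 2*log(z - 1) + 3*log(z + 2).


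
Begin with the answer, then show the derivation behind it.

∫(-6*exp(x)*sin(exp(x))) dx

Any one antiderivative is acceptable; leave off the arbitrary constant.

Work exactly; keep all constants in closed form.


The answer is 6*cos(exp(x)).
Step 1. Substitute u = exp(x), turning ∫(-6*exp(x)*sin(exp(x))) dx into ∫(-6*sin(u)) du: now ∫(-6*sin(u)) du.
Step 2. Evaluate the standard form: now 6*cos(u).
Step 3. Substitute back u = exp(x): now 6*cos(exp(x)).
Answer: 6*cos(exp(x)).


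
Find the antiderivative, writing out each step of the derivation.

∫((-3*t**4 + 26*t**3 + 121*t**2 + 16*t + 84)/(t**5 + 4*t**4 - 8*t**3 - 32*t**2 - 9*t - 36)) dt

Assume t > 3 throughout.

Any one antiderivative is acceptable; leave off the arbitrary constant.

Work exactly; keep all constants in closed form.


Step 1. Decompose ∫((-3*t**4 + 26*t**3 + 121*t**2 + 16*t + 84)/(t**5 + 4*t**4 - 8*t**3 - 32*t**2 - 9*t - 36)) dt by partial fractions, (-3*t**4 + 26*t**3 + 121*t**2 + 16*t + 84)/(t**5 + 4*t**4 - 8*t**3 - 32*t**2 - 9*t - 36) = 1/(t**2 + 1) - 4/(t + 4) - 3/(t + 3) + 4/(t - 3): now ∫(4/(t - 3)) dt + ∫(-3/(t + 3)) dt + ∫(-4/(t + 4)) dt + ∫(1/(t**2 + 1)) dt.
Step 2. Evaluate the standard form [assuming t > -4]: now -4*log(t + 4) + ∫(4/(t - 3)) dt + ∫(-3/(t + 3)) dt + ∫(1/(t**2 + 1)) dt.
Step 3. Evaluate the standard form [assuming t > 3]: now 4*log(t - 3) - 4*log(t + 4) + ∫(-3/(t + 3)) dt + ∫(1/(t**2 + 1)) dt.
Step 4. Evaluate the standard form [assuming t > -3]: now 4*log(t - 3) - 3*log(t + 3) - 4*log(t + 4) + ∫(1/(t**2 + 1)) dt.
Step 5. Evaluate the standard form: now 4*log(t - 3) - 3*log(t + 3) - 4*log(t + 4) + atan(t).
Answer: 4*log(t - 3) - 3*log(t + 3) - 4*log(t + 4) + atan(t).


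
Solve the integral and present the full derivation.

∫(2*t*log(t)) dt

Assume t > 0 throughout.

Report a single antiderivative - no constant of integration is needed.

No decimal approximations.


Step 1. Integrate ∫(2*t*log(t)) dt by parts with u = log(t), dv = (2*t) dt, so v = t**2 [assuming t > 0]: now t**2*log(t) + ∫(-t) dt.
Step 2. Evaluate the standard form: now t**2*log(t) - t**2/2.
Answer: t**2*log(t) - t**2/2.


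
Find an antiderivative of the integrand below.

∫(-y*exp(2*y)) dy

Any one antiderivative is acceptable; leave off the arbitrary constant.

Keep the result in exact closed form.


Answer: -y*exp(2*y)/2 + exp(2*y)/4.


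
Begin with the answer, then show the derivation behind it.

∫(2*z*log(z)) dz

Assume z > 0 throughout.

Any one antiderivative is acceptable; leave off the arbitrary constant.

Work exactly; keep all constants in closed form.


The answer is z**2*log(z) - z**2/2.
Step 1. Integrate ∫(2*z*log(z)) dz by parts with u = log(z), dv = (2*z) dz, so v = z**2 [assuming z > 0]: now z**2*log(z) + ∫(-z) dz.
Step 2. Evaluate the standard form: now z**2*log(z) - z**2/2.
Answer: z**2*log(z) - z**2/2.


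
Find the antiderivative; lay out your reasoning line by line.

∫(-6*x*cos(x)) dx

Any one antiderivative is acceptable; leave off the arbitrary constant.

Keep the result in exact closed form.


Step 1. Integrate ∫(-6*x*cos(x)) dx by parts with u = x, dv = (-6*cos(x)) dx, so v = -6*sin(x): now -6*x*sin(x) + ∫(6*sin(x)) dx.
Step 2. Evaluate the standard form: now -6*x*sin(x) - 6*cos(x).
Answer: -6*x*sin(x) - 6*cos(x).


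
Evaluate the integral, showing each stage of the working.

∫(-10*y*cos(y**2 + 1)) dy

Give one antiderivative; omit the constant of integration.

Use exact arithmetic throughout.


Step 1. Substitute u = y**2 + 1, turning ∫(-10*y*cos(y**2 + 1)) dy into ∫(-5*cos(u)) du: now ∫(-5*cos(u)) du.
Step 2. Evaluate the standard form: now -5*sin(u).
Step 3. Substitute back u = y**2 + 1: now -5*sin(y**2 + 1).
Answer: -5*sin(y**2 + 1).


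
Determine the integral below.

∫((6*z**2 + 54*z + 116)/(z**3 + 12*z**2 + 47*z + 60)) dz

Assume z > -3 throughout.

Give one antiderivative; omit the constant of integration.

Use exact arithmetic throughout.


Answer: 4*log(z + 3) + 4*log(z + 4) - 2*log(z + 5).


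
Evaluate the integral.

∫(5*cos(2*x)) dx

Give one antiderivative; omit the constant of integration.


Answer: 5*sin(2*x)/2.


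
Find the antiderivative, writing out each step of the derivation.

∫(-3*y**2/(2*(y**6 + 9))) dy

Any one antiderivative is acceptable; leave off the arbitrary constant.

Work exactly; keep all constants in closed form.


Step 1. Substitute u = y**3, turning ∫(-3*y**2/(2*(y**6 + 9))) dy into ∫(-1/(2*(u**2 + 9))) du: now ∫(-1/(2*(u**2 + 9))) du.
Step 2. Evaluate the standard form: now -atan(u/3)/6.
Step 3. Substitute back u = y**3: now -atan(y**3/3)/6.
Answer: -atan(y**3/3)/6.


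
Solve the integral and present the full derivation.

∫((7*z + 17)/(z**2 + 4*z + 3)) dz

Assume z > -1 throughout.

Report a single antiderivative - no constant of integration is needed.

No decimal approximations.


Step 1. Decompose ∫((7*z + 17)/(z**2 + 4*z + 3)) dz by partial fractions, (7*z + 17)/(z**2 + 4*z + 3) = 2/(z + 3) + 5/(z + 1): now ∫(5/(z + 1)) dz + ∫(2/(z + 3)) dz.
Step 2. Evaluate the standard form [assuming z > -1]: now 5*log(z + 1) + ∫(2/(z + 3)) dz.
Step 3. Evaluate the standard form [assuming z > -3]: now 5*log(z + 1) + 2*log(z + 3).
Answer: 5*log(z + 1) + 2*log(z + 3).


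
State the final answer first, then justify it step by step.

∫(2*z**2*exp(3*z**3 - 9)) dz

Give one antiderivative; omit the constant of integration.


The answer is 2*exp(3*z**3 - 9)/9.
Step 1. Substitute u = z**3 - 3, turning ∫(2*z**2*exp(3*z**3 - 9)) dz into ∫(2*exp(3*u)/3) du: now ∫(2*exp(3*u)/3) du.
Step 2. Evaluate the standard form: now 2*exp(3*u)/9.
Step 3. Substitute back u = z**3 - 3: now 2*exp(3*z**3 - 9)/9.
Answer: 2*exp(3*z**3 - 9)/9.


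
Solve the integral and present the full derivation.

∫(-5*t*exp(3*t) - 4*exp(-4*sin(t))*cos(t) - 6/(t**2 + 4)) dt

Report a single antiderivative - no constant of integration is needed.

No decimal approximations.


Step 1. Rewrite: now ∫(-5*t*exp(3*t)) dt + ∫(-4*exp(-4*sin(t))*cos(t)) dt + ∫(-6/(t**2 + 4)) dt.
Step 2. Evaluate the standard form: now -3*atan(t/2) + ∫(-5*t*exp(3*t)) dt + ∫(-4*exp(-4*sin(t))*cos(t)) dt.
Step 3. Substitute u = sin(t), turning ∫(-4*exp(-4*sin(t))*cos(t)) dt into ∫(-4*exp(-4*u)) du: now -3*atan(t/2) + ∫(-5*t*exp(3*t)) dt + ∫(-4*exp(-4*u)) du.
Step 4. Evaluate the standard form: now -3*atan(t/2) + ∫(-5*t*exp(3*t)) dt + exp(-4*u).
Step 5. Substitute back u = sin(t): now -3*atan(t/2) + ∫(-5*t*exp(3*t)) dt + exp(-4*sin(t)).
Step 6. Integrate ∫(-5*t*exp(3*t)) dt by parts with u = t, dv = (-5*exp(3*t)) dt, so v = -5*exp(3*t)/3: now -5*t*exp(3*t)/3 - 3*atan(t/2) + ∫(5*exp(3*t)/3) dt + exp(-4*sin(t)).
Step 7. Evaluate the standard form: now -5*t*exp(3*t)/3 + 5*exp(3*t)/9 - 3*atan(t/2) + exp(-4*sin(t)).
Answer: -5*t*exp(3*t)/3 + 5*exp(3*t)/9 - 3*atan(t/2) + exp(-4*sin(t)).
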